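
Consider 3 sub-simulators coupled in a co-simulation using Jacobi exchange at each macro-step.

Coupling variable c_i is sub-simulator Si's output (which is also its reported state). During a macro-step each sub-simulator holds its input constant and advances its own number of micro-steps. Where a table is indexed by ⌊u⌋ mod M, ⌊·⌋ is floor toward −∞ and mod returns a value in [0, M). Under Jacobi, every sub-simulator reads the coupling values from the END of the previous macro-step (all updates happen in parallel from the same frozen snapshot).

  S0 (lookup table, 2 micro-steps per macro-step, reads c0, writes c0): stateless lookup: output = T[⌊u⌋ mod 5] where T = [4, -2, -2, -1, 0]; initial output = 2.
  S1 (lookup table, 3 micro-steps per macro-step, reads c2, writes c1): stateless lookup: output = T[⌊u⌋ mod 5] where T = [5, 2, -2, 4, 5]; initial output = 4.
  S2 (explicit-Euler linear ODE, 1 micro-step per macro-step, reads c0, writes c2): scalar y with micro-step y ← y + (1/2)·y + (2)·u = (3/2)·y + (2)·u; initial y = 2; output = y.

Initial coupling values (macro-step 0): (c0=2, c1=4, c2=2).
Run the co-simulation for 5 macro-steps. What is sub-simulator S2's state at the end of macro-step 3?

macro 1: S0 reads c0=2 → after 2×micro: -2; S1 reads c2=2 → after 3×micro: -2; S2 reads c0=2 → after 1×micro: 7 ⇒ (c0=-2, c1=-2, c2=7)
macro 2: S0 reads c0=-2 → after 2×micro: -1; S1 reads c2=7 → after 3×micro: -2; S2 reads c0=-2 → after 1×micro: 13/2 ⇒ (c0=-1, c1=-2, c2=13/2)
macro 3: S0 reads c0=-1 → after 2×micro: 0; S1 reads c2=13/2 → after 3×micro: 2; S2 reads c0=-1 → after 1×micro: 31/4 ⇒ (c0=0, c1=2, c2=31/4)
macro 4: S0 reads c0=0 → after 2×micro: 4; S1 reads c2=31/4 → after 3×micro: -2; S2 reads c0=0 → after 1×micro: 93/8 ⇒ (c0=4, c1=-2, c2=93/8)
macro 5: S0 reads c0=4 → after 2×micro: 0; S1 reads c2=93/8 → after 3×micro: 2; S2 reads c0=4 → after 1×micro: 407/16 ⇒ (c0=0, c1=2, c2=407/16)

S2 state at macro-step 3 = 31/4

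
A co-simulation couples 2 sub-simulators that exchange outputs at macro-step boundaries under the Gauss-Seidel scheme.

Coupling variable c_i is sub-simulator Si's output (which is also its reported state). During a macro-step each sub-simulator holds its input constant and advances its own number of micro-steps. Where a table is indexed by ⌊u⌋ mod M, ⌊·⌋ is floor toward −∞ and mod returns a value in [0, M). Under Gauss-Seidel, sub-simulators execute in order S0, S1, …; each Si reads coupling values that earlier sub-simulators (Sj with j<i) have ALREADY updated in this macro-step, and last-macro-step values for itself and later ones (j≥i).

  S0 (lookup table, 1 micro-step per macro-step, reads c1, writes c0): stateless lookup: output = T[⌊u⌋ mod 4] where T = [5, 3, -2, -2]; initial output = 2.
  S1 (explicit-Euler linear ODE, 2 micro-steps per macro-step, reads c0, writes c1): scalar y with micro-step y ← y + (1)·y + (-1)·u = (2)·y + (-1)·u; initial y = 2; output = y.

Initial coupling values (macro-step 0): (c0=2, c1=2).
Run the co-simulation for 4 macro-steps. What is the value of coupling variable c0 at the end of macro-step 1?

macro 1: S0 reads c1=2 → after 1×micro: -2; S1 reads c0=-2 → after 2×micro: 14 ⇒ (c0=-2, c1=14)
macro 2: S0 reads c1=14 → after 1×micro: -2; S1 reads c0=-2 → after 2×micro: 62 ⇒ (c0=-2, c1=62)
macro 3: S0 reads c1=62 → after 1×micro: -2; S1 reads c0=-2 → after 2×micro: 254 ⇒ (c0=-2, c1=254)
macro 4: S0 reads c1=254 → after 1×micro: -2; S1 reads c0=-2 → after 2×micro: 1022 ⇒ (c0=-2, c1=1022)

c0 at macro-step 1 = -2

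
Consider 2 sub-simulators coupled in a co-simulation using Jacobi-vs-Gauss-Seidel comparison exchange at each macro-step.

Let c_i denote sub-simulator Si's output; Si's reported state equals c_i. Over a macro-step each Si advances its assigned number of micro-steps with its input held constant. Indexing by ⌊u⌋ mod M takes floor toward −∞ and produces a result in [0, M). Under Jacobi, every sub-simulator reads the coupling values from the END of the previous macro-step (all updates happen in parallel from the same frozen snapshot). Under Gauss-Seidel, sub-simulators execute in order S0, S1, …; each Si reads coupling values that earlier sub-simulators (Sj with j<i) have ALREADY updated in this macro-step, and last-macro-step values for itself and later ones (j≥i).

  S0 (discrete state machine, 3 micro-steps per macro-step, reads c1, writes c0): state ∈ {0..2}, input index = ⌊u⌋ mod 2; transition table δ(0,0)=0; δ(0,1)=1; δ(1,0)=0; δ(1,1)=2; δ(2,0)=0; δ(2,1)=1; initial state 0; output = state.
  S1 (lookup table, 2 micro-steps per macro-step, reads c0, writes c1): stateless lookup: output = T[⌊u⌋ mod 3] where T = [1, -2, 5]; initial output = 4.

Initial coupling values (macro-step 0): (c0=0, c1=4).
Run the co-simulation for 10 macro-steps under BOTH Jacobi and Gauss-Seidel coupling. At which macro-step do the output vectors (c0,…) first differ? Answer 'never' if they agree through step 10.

[Jacobi] macro 1: S0 reads c1=4 → after 3×micro: 0; S1 reads c0=0 → after 2×micro: 1 ⇒ (c0=0, c1=1)
[Jacobi] macro 2: S0 reads c1=1 → after 3×micro: 1; S1 reads c0=0 → after 2×micro: 1 ⇒ (c0=1, c1=1)
[Jacobi] macro 3: S0 reads c1=1 → after 3×micro: 2; S1 reads c0=1 → after 2×micro: -2 ⇒ (c0=2, c1=-2)
[Jacobi] macro 4: S0 reads c1=-2 → after 3×micro: 0; S1 reads c0=2 → after 2×micro: 5 ⇒ (c0=0, c1=5)
[Jacobi] macro 5: S0 reads c1=5 → after 3×micro: 1; S1 reads c0=0 → after 2×micro: 1 ⇒ (c0=1, c1=1)
[Jacobi] macro 6: S0 reads c1=1 → after 3×micro: 2; S1 reads c0=1 → after 2×micro: -2 ⇒ (c0=2, c1=-2)
[Jacobi] macro 7: S0 reads c1=-2 → after 3×micro: 0; S1 reads c0=2 → after 2×micro: 5 ⇒ (c0=0, c1=5)
[Jacobi] macro 8: S0 reads c1=5 → after 3×micro: 1; S1 reads c0=0 → after 2×micro: 1 ⇒ (c0=1, c1=1)
[Jacobi] macro 9: S0 reads c1=1 → after 3×micro: 2; S1 reads c0=1 → after 2×micro: -2 ⇒ (c0=2, c1=-2)
[Jacobi] macro 10: S0 reads c1=-2 → after 3×micro: 0; S1 reads c0=2 → after 2×micro: 5 ⇒ (c0=0, c1=5)
[Gauss-Seidel] macro 1: S0 reads c1=4 → after 3×micro: 0; S1 reads c0=0 → after 2×micro: 1 ⇒ (c0=0, c1=1)
[Gauss-Seidel] macro 2: S0 reads c1=1 → after 3×micro: 1; S1 reads c0=1 → after 2×micro: -2 ⇒ (c0=1, c1=-2)
[Gauss-Seidel] macro 3: S0 reads c1=-2 → after 3×micro: 0; S1 reads c0=0 → after 2×micro: 1 ⇒ (c0=0, c1=1)
[Gauss-Seidel] macro 4: S0 reads c1=1 → after 3×micro: 1; S1 reads c0=1 → after 2×micro: -2 ⇒ (c0=1, c1=-2)
[Gauss-Seidel] macro 5: S0 reads c1=-2 → after 3×micro: 0; S1 reads c0=0 → after 2×micro: 1 ⇒ (c0=0, c1=1)
[Gauss-Seidel] macro 6: S0 reads c1=1 → after 3×micro: 1; S1 reads c0=1 → after 2×micro: -2 ⇒ (c0=1, c1=-2)
[Gauss-Seidel] macro 7: S0 reads c1=-2 → after 3×micro: 0; S1 reads c0=0 → after 2×micro: 1 ⇒ (c0=0, c1=1)
[Gauss-Seidel] macro 8: S0 reads c1=1 → after 3×micro: 1; S1 reads c0=1 → after 2×micro: -2 ⇒ (c0=1, c1=-2)
[Gauss-Seidel] macro 9: S0 reads c1=-2 → after 3×micro: 0; S1 reads c0=0 → after 2×micro: 1 ⇒ (c0=0, c1=1)
[Gauss-Seidel] macro 10: S0 reads c1=1 → after 3×micro: 1; S1 reads c0=1 → after 2×micro: -2 ⇒ (c0=1, c1=-2)

first divergence at macro-step: 2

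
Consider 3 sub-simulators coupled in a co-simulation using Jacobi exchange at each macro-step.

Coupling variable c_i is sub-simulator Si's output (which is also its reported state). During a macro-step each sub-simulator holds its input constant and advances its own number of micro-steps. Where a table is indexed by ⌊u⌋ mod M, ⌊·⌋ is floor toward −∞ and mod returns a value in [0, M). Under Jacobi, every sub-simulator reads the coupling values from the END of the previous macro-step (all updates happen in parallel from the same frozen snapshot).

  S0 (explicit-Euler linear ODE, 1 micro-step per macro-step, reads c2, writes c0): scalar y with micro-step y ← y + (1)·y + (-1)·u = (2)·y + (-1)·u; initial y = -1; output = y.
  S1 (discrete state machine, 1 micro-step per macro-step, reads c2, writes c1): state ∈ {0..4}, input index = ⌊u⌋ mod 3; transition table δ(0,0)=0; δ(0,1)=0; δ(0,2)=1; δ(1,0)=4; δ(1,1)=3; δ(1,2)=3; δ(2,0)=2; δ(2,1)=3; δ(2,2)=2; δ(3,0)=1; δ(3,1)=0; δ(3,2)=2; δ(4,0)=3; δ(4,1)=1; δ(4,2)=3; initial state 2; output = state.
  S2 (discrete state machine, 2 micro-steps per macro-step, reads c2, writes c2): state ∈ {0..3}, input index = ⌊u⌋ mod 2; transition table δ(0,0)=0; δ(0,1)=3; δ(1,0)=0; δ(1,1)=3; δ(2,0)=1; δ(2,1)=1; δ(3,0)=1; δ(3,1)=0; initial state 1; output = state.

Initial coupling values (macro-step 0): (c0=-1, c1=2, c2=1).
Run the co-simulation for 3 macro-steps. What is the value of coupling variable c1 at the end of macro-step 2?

macro 1: S0 reads c2=1 → after 1×micro: -3; S1 reads c2=1 → after 1×micro: 3; S2 reads c2=1 → after 2×micro: 0 ⇒ (c0=-3, c1=3, c2=0)
macro 2: S0 reads c2=0 → after 1×micro: -6; S1 reads c2=0 → after 1×micro: 1; S2 reads c2=0 → after 2×micro: 0 ⇒ (c0=-6, c1=1, c2=0)
macro 3: S0 reads c2=0 → after 1×micro: -12; S1 reads c2=0 → after 1×micro: 4; S2 reads c2=0 → after 2×micro: 0 ⇒ (c0=-12, c1=4, c2=0)

c1 at macro-step 2 = 1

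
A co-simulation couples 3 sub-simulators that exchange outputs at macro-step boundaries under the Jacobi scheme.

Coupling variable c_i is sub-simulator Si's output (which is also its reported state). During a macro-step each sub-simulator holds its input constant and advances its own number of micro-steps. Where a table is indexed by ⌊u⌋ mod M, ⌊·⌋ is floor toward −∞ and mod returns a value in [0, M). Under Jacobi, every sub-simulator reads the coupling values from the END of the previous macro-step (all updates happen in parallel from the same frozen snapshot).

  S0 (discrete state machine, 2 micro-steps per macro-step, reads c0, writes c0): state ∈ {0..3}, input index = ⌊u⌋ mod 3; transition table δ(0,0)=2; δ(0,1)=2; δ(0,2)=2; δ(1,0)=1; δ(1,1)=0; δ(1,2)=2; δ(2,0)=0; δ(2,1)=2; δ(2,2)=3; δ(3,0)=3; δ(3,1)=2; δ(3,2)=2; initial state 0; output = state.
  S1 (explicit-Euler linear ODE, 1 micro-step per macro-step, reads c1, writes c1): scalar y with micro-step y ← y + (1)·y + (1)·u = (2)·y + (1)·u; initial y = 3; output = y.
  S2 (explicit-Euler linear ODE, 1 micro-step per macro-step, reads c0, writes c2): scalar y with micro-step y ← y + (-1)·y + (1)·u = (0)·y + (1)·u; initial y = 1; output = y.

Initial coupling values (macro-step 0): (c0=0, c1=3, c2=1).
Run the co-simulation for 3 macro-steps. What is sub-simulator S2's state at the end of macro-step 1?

macro 1: S0 reads c0=0 → after 2×micro: 0; S1 reads c1=3 → after 1×micro: 9; S2 reads c0=0 → after 1×micro: 0 ⇒ (c0=0, c1=9, c2=0)
macro 2: S0 reads c0=0 → after 2×micro: 0; S1 reads c1=9 → after 1×micro: 27; S2 reads c0=0 → after 1×micro: 0 ⇒ (c0=0, c1=27, c2=0)
macro 3: S0 reads c0=0 → after 2×micro: 0; S1 reads c1=27 → after 1×micro: 81; S2 reads c0=0 → after 1×micro: 0 ⇒ (c0=0, c1=81, c2=0)

S2 state at macro-step 1 = 0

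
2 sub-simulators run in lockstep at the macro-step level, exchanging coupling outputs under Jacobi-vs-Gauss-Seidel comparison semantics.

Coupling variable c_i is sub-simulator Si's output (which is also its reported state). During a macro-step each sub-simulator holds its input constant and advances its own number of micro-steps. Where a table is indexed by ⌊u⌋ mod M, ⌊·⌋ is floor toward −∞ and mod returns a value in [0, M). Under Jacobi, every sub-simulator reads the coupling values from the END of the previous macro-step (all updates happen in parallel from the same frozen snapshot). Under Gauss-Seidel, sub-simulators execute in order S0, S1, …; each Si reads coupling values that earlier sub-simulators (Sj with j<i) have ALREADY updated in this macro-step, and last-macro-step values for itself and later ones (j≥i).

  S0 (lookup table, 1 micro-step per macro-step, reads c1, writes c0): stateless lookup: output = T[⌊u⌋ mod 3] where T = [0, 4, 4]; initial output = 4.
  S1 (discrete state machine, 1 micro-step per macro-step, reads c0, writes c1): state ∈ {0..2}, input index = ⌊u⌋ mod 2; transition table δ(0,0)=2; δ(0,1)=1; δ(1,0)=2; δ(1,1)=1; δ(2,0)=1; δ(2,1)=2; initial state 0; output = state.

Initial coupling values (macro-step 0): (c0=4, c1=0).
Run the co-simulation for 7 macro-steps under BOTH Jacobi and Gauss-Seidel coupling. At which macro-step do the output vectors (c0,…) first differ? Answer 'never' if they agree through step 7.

[Jacobi] macro 1: S0 reads c1=0 → after 1×micro: 0; S1 reads c0=4 → after 1×micro: 2 ⇒ (c0=0, c1=2)
[Jacobi] macro 2: S0 reads c1=2 → after 1×micro: 4; S1 reads c0=0 → after 1×micro: 1 ⇒ (c0=4, c1=1)
[Jacobi] macro 3: S0 reads c1=1 → after 1×micro: 4; S1 reads c0=4 → after 1×micro: 2 ⇒ (c0=4, c1=2)
[Jacobi] macro 4: S0 reads c1=2 → after 1×micro: 4; S1 reads c0=4 → after 1×micro: 1 ⇒ (c0=4, c1=1)
[Jacobi] macro 5: S0 reads c1=1 → after 1×micro: 4; S1 reads c0=4 → after 1×micro: 2 ⇒ (c0=4, c1=2)
[Jacobi] macro 6: S0 reads c1=2 → after 1×micro: 4; S1 reads c0=4 → after 1×micro: 1 ⇒ (c0=4, c1=1)
[Jacobi] macro 7: S0 reads c1=1 → after 1×micro: 4; S1 reads c0=4 → after 1×micro: 2 ⇒ (c0=4, c1=2)
[Gauss-Seidel] macro 1: S0 reads c1=0 → after 1×micro: 0; S1 reads c0=0 → after 1×micro: 2 ⇒ (c0=0, c1=2)
[Gauss-Seidel] macro 2: S0 reads c1=2 → after 1×micro: 4; S1 reads c0=4 → after 1×micro: 1 ⇒ (c0=4, c1=1)
[Gauss-Seidel] macro 3: S0 reads c1=1 → after 1×micro: 4; S1 reads c0=4 → after 1×micro: 2 ⇒ (c0=4, c1=2)
[Gauss-Seidel] macro 4: S0 reads c1=2 → after 1×micro: 4; S1 reads c0=4 → after 1×micro: 1 ⇒ (c0=4, c1=1)
[Gauss-Seidel] macro 5: S0 reads c1=1 → after 1×micro: 4; S1 reads c0=4 → after 1×micro: 2 ⇒ (c0=4, c1=2)
[Gauss-Seidel] macro 6: S0 reads c1=2 → after 1×micro: 4; S1 reads c0=4 → after 1×micro: 1 ⇒ (c0=4, c1=1)
[Gauss-Seidel] macro 7: S0 reads c1=1 → after 1×micro: 4; S1 reads c0=4 → after 1×micro: 2 ⇒ (c0=4, c1=2)

first divergence at macro-step: never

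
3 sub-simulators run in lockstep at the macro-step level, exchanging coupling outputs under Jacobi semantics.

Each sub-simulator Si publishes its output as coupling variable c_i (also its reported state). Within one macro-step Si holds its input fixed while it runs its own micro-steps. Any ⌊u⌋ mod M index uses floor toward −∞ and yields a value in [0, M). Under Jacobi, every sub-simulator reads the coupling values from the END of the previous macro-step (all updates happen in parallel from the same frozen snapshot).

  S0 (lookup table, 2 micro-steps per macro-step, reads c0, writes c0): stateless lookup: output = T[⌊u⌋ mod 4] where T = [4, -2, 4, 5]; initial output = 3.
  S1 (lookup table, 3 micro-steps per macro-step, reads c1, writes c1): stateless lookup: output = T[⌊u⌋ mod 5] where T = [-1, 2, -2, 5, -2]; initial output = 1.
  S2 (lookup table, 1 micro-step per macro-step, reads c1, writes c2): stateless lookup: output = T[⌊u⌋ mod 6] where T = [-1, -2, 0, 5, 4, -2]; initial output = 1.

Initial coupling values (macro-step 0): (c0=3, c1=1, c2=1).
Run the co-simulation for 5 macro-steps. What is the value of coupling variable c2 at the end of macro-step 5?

c2 at macro-step 5 = -2

macro 1: S0 reads c0=3 → after 2×micro: 5; S1 reads c1=1 → after 3×micro: 2; S2 reads c1=1 → after 1×micro: -2 ⇒ (c0=5, c1=2, c2=-2)
macro 2: S0 reads c0=5 → after 2×micro: -2; S1 reads c1=2 → after 3×micro: -2; S2 reads c1=2 → after 1×micro: 0 ⇒ (c0=-2, c1=-2, c2=0)
macro 3: S0 reads c0=-2 → after 2×micro: 4; S1 reads c1=-2 → after 3×micro: 5; S2 reads c1=-2 → after 1×micro: 4 ⇒ (c0=4, c1=5, c2=4)
macro 4: S0 reads c0=4 → after 2×micro: 4; S1 reads c1=5 → after 3×micro: -1; S2 reads c1=5 → after 1×micro: -2 ⇒ (c0=4, c1=-1, c2=-2)
macro 5: S0 reads c0=4 → after 2×micro: 4; S1 reads c1=-1 → after 3×micro: -2; S2 reads c1=-1 → after 1×micro: -2 ⇒ (c0=4, c1=-2, c2=-2)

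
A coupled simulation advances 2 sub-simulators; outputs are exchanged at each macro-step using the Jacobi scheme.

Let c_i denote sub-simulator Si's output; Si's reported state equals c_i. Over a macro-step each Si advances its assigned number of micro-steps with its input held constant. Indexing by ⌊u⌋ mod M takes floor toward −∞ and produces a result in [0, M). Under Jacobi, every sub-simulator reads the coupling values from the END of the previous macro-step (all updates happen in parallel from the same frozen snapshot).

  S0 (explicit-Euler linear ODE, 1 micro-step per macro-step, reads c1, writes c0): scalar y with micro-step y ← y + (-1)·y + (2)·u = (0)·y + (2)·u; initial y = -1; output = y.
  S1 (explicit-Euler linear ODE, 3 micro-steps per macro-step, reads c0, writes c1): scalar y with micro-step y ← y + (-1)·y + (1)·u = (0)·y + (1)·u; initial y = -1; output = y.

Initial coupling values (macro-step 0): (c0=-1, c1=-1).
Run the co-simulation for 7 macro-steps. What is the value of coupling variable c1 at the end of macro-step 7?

c1 at macro-step 7 = -8

macro 1: S0 reads c1=-1 → after 1×micro: -2; S1 reads c0=-1 → after 3×micro: -1 ⇒ (c0=-2, c1=-1)
macro 2: S0 reads c1=-1 → after 1×micro: -2; S1 reads c0=-2 → after 3×micro: -2 ⇒ (c0=-2, c1=-2)
macro 3: S0 reads c1=-2 → after 1×micro: -4; S1 reads c0=-2 → after 3×micro: -2 ⇒ (c0=-4, c1=-2)
macro 4: S0 reads c1=-2 → after 1×micro: -4; S1 reads c0=-4 → after 3×micro: -4 ⇒ (c0=-4, c1=-4)
macro 5: S0 reads c1=-4 → after 1×micro: -8; S1 reads c0=-4 → after 3×micro: -4 ⇒ (c0=-8, c1=-4)
macro 6: S0 reads c1=-4 → after 1×micro: -8; S1 reads c0=-8 → after 3×micro: -8 ⇒ (c0=-8, c1=-8)
macro 7: S0 reads c1=-8 → after 1×micro: -16; S1 reads c0=-8 → after 3×micro: -8 ⇒ (c0=-16, c1=-8)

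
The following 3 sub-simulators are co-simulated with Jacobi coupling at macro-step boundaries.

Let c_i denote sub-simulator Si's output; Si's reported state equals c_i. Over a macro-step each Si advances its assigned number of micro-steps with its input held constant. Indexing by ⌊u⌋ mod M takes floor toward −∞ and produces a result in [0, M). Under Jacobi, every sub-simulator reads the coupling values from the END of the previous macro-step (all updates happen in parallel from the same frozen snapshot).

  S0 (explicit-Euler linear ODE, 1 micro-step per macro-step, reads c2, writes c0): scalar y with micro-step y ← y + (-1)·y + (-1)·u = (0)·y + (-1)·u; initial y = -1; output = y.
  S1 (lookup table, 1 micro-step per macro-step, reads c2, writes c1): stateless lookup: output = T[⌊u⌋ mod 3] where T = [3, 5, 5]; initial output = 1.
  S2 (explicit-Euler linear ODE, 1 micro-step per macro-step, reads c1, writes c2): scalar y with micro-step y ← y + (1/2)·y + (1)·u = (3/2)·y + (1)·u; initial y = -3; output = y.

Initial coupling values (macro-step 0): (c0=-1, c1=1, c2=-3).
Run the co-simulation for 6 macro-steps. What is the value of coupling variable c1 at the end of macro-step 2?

c1 at macro-step 2 = 5

macro 1: S0 reads c2=-3 → after 1×micro: 3; S1 reads c2=-3 → after 1×micro: 3; S2 reads c1=1 → after 1×micro: -7/2 ⇒ (c0=3, c1=3, c2=-7/2)
macro 2: S0 reads c2=-7/2 → after 1×micro: 7/2; S1 reads c2=-7/2 → after 1×micro: 5; S2 reads c1=3 → after 1×micro: -9/4 ⇒ (c0=7/2, c1=5, c2=-9/4)
macro 3: S0 reads c2=-9/4 → after 1×micro: 9/4; S1 reads c2=-9/4 → after 1×micro: 3; S2 reads c1=5 → after 1×micro: 13/8 ⇒ (c0=9/4, c1=3, c2=13/8)
macro 4: S0 reads c2=13/8 → after 1×micro: -13/8; S1 reads c2=13/8 → after 1×micro: 5; S2 reads c1=3 → after 1×micro: 87/16 ⇒ (c0=-13/8, c1=5, c2=87/16)
macro 5: S0 reads c2=87/16 → after 1×micro: -87/16; S1 reads c2=87/16 → after 1×micro: 5; S2 reads c1=5 → after 1×micro: 421/32 ⇒ (c0=-87/16, c1=5, c2=421/32)
macro 6: S0 reads c2=421/32 → after 1×micro: -421/32; S1 reads c2=421/32 → after 1×micro: 5; S2 reads c1=5 → after 1×micro: 1583/64 ⇒ (c0=-421/32, c1=5, c2=1583/64)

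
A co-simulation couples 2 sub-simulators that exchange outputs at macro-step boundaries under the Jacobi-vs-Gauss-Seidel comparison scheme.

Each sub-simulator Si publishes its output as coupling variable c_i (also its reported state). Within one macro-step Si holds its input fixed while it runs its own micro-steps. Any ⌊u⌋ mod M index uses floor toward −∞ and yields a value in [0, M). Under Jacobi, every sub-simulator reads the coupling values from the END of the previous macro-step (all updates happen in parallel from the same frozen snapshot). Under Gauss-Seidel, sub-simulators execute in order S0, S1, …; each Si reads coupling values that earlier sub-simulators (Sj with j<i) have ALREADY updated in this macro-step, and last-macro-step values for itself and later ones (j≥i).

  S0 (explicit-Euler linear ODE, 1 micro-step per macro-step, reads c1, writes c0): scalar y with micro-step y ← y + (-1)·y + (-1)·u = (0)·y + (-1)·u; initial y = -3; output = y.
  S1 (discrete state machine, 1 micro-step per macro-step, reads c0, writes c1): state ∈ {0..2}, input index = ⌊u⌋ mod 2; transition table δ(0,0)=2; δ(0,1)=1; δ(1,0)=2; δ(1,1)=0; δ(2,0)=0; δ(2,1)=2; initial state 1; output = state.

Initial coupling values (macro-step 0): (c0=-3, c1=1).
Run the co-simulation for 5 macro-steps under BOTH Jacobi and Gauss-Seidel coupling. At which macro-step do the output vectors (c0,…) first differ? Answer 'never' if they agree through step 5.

first divergence at macro-step: 2

[Jacobi] macro 1: S0 reads c1=1 → after 1×micro: -1; S1 reads c0=-3 → after 1×micro: 0 ⇒ (c0=-1, c1=0)
[Jacobi] macro 2: S0 reads c1=0 → after 1×micro: 0; S1 reads c0=-1 → after 1×micro: 1 ⇒ (c0=0, c1=1)
[Jacobi] macro 3: S0 reads c1=1 → after 1×micro: -1; S1 reads c0=0 → after 1×micro: 2 ⇒ (c0=-1, c1=2)
[Jacobi] macro 4: S0 reads c1=2 → after 1×micro: -2; S1 reads c0=-1 → after 1×micro: 2 ⇒ (c0=-2, c1=2)
[Jacobi] macro 5: S0 reads c1=2 → after 1×micro: -2; S1 reads c0=-2 → after 1×micro: 0 ⇒ (c0=-2, c1=0)
[Gauss-Seidel] macro 1: S0 reads c1=1 → after 1×micro: -1; S1 reads c0=-1 → after 1×micro: 0 ⇒ (c0=-1, c1=0)
[Gauss-Seidel] macro 2: S0 reads c1=0 → after 1×micro: 0; S1 reads c0=0 → after 1×micro: 2 ⇒ (c0=0, c1=2)
[Gauss-Seidel] macro 3: S0 reads c1=2 → after 1×micro: -2; S1 reads c0=-2 → after 1×micro: 0 ⇒ (c0=-2, c1=0)
[Gauss-Seidel] macro 4: S0 reads c1=0 → after 1×micro: 0; S1 reads c0=0 → after 1×micro: 2 ⇒ (c0=0, c1=2)
[Gauss-Seidel] macro 5: S0 reads c1=2 → after 1×micro: -2; S1 reads c0=-2 → after 1×micro: 0 ⇒ (c0=-2, c1=0)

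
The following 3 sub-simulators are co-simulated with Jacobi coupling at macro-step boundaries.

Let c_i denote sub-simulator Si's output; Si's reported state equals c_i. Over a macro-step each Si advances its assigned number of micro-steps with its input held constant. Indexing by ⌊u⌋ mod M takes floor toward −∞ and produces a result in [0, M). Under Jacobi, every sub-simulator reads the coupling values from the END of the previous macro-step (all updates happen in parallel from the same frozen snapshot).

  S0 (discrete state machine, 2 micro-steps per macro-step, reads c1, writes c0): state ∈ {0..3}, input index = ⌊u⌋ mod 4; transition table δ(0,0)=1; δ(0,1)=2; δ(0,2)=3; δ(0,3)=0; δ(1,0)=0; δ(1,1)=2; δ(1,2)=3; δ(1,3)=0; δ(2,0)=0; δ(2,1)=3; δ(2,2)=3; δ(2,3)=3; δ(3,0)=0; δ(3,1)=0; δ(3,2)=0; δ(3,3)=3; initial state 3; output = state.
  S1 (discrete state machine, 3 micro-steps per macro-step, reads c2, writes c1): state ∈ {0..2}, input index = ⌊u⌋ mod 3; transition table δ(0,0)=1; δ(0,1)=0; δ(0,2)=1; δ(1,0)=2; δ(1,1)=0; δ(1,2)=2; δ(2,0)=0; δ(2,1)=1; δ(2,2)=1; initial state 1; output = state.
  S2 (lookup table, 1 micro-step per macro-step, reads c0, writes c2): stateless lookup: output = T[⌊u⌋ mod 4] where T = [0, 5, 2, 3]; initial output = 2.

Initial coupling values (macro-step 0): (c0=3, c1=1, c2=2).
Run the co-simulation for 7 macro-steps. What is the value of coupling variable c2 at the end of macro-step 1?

c2 at macro-step 1 = 3

macro 1: S0 reads c1=1 → after 2×micro: 2; S1 reads c2=2 → after 3×micro: 2; S2 reads c0=3 → after 1×micro: 3 ⇒ (c0=2, c1=2, c2=3)
macro 2: S0 reads c1=2 → after 2×micro: 0; S1 reads c2=3 → after 3×micro: 2; S2 reads c0=2 → after 1×micro: 2 ⇒ (c0=0, c1=2, c2=2)
macro 3: S0 reads c1=2 → after 2×micro: 0; S1 reads c2=2 → after 3×micro: 1; S2 reads c0=0 → after 1×micro: 0 ⇒ (c0=0, c1=1, c2=0)
macro 4: S0 reads c1=1 → after 2×micro: 3; S1 reads c2=0 → after 3×micro: 1; S2 reads c0=0 → after 1×micro: 0 ⇒ (c0=3, c1=1, c2=0)
macro 5: S0 reads c1=1 → after 2×micro: 2; S1 reads c2=0 → after 3×micro: 1; S2 reads c0=3 → after 1×micro: 3 ⇒ (c0=2, c1=1, c2=3)
macro 6: S0 reads c1=1 → after 2×micro: 0; S1 reads c2=3 → after 3×micro: 1; S2 reads c0=2 → after 1×micro: 2 ⇒ (c0=0, c1=1, c2=2)
macro 7: S0 reads c1=1 → after 2×micro: 3; S1 reads c2=2 → after 3×micro: 2; S2 reads c0=0 → after 1×micro: 0 ⇒ (c0=3, c1=2, c2=0)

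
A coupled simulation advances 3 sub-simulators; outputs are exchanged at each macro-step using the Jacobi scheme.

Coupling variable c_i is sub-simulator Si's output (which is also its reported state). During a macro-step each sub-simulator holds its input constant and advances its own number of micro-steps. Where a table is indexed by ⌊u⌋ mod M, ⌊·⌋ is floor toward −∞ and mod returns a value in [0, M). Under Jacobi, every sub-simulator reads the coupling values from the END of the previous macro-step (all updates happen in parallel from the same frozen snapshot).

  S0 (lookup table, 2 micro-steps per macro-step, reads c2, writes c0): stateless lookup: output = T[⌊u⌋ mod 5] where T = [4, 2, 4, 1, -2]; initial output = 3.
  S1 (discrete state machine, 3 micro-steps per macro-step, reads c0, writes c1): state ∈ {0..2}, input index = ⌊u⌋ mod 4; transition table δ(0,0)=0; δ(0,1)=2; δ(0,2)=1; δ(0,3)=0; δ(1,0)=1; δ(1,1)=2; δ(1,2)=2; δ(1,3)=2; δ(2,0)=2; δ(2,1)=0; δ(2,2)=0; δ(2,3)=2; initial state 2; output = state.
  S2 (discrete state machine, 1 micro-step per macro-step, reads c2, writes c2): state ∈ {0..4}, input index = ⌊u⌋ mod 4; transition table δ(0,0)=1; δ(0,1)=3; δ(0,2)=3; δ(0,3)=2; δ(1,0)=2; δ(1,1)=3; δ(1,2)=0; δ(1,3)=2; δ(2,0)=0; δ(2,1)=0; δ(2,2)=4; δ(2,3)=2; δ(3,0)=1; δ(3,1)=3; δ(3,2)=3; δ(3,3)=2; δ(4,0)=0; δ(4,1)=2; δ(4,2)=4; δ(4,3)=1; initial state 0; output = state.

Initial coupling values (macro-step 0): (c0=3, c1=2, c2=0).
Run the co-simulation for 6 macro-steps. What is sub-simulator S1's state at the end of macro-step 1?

macro 1: S0 reads c2=0 → after 2×micro: 4; S1 reads c0=3 → after 3×micro: 2; S2 reads c2=0 → after 1×micro: 1 ⇒ (c0=4, c1=2, c2=1)
macro 2: S0 reads c2=1 → after 2×micro: 2; S1 reads c0=4 → after 3×micro: 2; S2 reads c2=1 → after 1×micro: 3 ⇒ (c0=2, c1=2, c2=3)
macro 3: S0 reads c2=3 → after 2×micro: 1; S1 reads c0=2 → after 3×micro: 2; S2 reads c2=3 → after 1×micro: 2 ⇒ (c0=1, c1=2, c2=2)
macro 4: S0 reads c2=2 → after 2×micro: 4; S1 reads c0=1 → after 3×micro: 0; S2 reads c2=2 → after 1×micro: 4 ⇒ (c0=4, c1=0, c2=4)
macro 5: S0 reads c2=4 → after 2×micro: -2; S1 reads c0=4 → after 3×micro: 0; S2 reads c2=4 → after 1×micro: 0 ⇒ (c0=-2, c1=0, c2=0)
macro 6: S0 reads c2=0 → after 2×micro: 4; S1 reads c0=-2 → after 3×micro: 0; S2 reads c2=0 → after 1×micro: 1 ⇒ (c0=4, c1=0, c2=1)

S1 state at macro-step 1 = 2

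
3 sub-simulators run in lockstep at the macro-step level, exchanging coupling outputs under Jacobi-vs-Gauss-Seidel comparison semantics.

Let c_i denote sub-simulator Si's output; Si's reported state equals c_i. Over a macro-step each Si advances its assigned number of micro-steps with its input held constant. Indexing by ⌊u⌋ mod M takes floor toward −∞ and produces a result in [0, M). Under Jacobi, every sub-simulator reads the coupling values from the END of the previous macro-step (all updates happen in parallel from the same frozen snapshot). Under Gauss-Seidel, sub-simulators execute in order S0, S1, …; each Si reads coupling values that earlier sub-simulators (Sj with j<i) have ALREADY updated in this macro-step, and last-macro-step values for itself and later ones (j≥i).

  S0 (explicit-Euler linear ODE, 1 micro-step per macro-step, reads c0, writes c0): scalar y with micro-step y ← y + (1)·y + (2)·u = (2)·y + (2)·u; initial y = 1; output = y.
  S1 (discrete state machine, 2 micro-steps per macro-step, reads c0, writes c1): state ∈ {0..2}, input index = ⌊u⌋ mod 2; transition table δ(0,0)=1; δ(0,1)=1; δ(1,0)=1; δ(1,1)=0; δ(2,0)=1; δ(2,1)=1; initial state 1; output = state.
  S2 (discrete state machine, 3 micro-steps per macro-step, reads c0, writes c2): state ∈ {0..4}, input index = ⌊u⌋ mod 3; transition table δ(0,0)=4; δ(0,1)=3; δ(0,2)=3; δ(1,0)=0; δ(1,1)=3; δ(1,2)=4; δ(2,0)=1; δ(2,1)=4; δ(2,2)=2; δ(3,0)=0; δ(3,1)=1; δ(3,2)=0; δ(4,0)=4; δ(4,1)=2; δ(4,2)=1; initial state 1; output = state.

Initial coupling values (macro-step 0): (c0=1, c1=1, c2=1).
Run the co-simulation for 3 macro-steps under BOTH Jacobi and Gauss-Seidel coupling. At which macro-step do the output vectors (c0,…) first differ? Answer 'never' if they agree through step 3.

[Jacobi] macro 1: S0 reads c0=1 → after 1×micro: 4; S1 reads c0=1 → after 2×micro: 1; S2 reads c0=1 → after 3×micro: 3 ⇒ (c0=4, c1=1, c2=3)
[Jacobi] macro 2: S0 reads c0=4 → after 1×micro: 16; S1 reads c0=4 → after 2×micro: 1; S2 reads c0=4 → after 3×micro: 1 ⇒ (c0=16, c1=1, c2=1)
[Jacobi] macro 3: S0 reads c0=16 → after 1×micro: 64; S1 reads c0=16 → after 2×micro: 1; S2 reads c0=16 → after 3×micro: 3 ⇒ (c0=64, c1=1, c2=3)
[Gauss-Seidel] macro 1: S0 reads c0=1 → after 1×micro: 4; S1 reads c0=4 → after 2×micro: 1; S2 reads c0=4 → after 3×micro: 3 ⇒ (c0=4, c1=1, c2=3)
[Gauss-Seidel] macro 2: S0 reads c0=4 → after 1×micro: 16; S1 reads c0=16 → after 2×micro: 1; S2 reads c0=16 → after 3×micro: 1 ⇒ (c0=16, c1=1, c2=1)
[Gauss-Seidel] macro 3: S0 reads c0=16 → after 1×micro: 64; S1 reads c0=64 → after 2×micro: 1; S2 reads c0=64 → after 3×micro: 3 ⇒ (c0=64, c1=1, c2=3)

first divergence at macro-step: never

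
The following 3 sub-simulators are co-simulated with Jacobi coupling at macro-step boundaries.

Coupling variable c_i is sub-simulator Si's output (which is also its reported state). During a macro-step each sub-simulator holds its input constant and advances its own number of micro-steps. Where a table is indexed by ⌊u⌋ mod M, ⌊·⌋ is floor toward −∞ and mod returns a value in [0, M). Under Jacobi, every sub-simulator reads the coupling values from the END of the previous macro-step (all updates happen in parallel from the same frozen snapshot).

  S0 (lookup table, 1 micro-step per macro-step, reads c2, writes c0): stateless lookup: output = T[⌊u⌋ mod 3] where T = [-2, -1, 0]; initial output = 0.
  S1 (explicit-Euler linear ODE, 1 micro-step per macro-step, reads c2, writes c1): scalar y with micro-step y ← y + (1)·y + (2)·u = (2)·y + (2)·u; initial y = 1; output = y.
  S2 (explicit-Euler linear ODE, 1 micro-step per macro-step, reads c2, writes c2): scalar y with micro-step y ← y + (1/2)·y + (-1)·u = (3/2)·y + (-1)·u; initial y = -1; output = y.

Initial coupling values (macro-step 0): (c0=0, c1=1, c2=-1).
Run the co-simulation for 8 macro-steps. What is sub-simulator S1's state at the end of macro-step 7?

S1 state at macro-step 7 = -1365/32

macro 1: S0 reads c2=-1 → after 1×micro: 0; S1 reads c2=-1 → after 1×micro: 0; S2 reads c2=-1 → after 1×micro: -1/2 ⇒ (c0=0, c1=0, c2=-1/2)
macro 2: S0 reads c2=-1/2 → after 1×micro: 0; S1 reads c2=-1/2 → after 1×micro: -1; S2 reads c2=-1/2 → after 1×micro: -1/4 ⇒ (c0=0, c1=-1, c2=-1/4)
macro 3: S0 reads c2=-1/4 → after 1×micro: 0; S1 reads c2=-1/4 → after 1×micro: -5/2; S2 reads c2=-1/4 → after 1×micro: -1/8 ⇒ (c0=0, c1=-5/2, c2=-1/8)
macro 4: S0 reads c2=-1/8 → after 1×micro: 0; S1 reads c2=-1/8 → after 1×micro: -21/4; S2 reads c2=-1/8 → after 1×micro: -1/16 ⇒ (c0=0, c1=-21/4, c2=-1/16)
macro 5: S0 reads c2=-1/16 → after 1×micro: 0; S1 reads c2=-1/16 → after 1×micro: -85/8; S2 reads c2=-1/16 → after 1×micro: -1/32 ⇒ (c0=0, c1=-85/8, c2=-1/32)
macro 6: S0 reads c2=-1/32 → after 1×micro: 0; S1 reads c2=-1/32 → after 1×micro: -341/16; S2 reads c2=-1/32 → after 1×micro: -1/64 ⇒ (c0=0, c1=-341/16, c2=-1/64)
macro 7: S0 reads c2=-1/64 → after 1×micro: 0; S1 reads c2=-1/64 → after 1×micro: -1365/32; S2 reads c2=-1/64 → after 1×micro: -1/128 ⇒ (c0=0, c1=-1365/32, c2=-1/128)
macro 8: S0 reads c2=-1/128 → after 1×micro: 0; S1 reads c2=-1/128 → after 1×micro: -5461/64; S2 reads c2=-1/128 → after 1×micro: -1/256 ⇒ (c0=0, c1=-5461/64, c2=-1/256)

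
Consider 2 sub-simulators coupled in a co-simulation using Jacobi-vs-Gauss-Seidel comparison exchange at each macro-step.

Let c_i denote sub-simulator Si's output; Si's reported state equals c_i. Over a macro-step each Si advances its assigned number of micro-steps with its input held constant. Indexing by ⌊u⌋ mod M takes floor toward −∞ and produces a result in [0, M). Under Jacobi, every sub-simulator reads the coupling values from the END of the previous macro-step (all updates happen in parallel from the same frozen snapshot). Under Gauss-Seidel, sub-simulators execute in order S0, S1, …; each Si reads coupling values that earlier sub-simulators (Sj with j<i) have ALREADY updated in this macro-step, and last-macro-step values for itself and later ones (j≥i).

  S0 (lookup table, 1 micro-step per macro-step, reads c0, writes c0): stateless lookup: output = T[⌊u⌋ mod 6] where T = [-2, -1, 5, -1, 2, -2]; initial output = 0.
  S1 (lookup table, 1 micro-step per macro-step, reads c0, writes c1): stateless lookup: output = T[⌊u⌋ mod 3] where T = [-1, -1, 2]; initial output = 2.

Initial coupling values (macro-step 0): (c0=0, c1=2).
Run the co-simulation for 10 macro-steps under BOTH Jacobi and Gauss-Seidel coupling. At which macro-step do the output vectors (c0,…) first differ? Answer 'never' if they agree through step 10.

first divergence at macro-step: 2

[Jacobi] macro 1: S0 reads c0=0 → after 1×micro: -2; S1 reads c0=0 → after 1×micro: -1 ⇒ (c0=-2, c1=-1)
[Jacobi] macro 2: S0 reads c0=-2 → after 1×micro: 2; S1 reads c0=-2 → after 1×micro: -1 ⇒ (c0=2, c1=-1)
[Jacobi] macro 3: S0 reads c0=2 → after 1×micro: 5; S1 reads c0=2 → after 1×micro: 2 ⇒ (c0=5, c1=2)
[Jacobi] macro 4: S0 reads c0=5 → after 1×micro: -2; S1 reads c0=5 → after 1×micro: 2 ⇒ (c0=-2, c1=2)
[Jacobi] macro 5: S0 reads c0=-2 → after 1×micro: 2; S1 reads c0=-2 → after 1×micro: -1 ⇒ (c0=2, c1=-1)
[Jacobi] macro 6: S0 reads c0=2 → after 1×micro: 5; S1 reads c0=2 → after 1×micro: 2 ⇒ (c0=5, c1=2)
[Jacobi] macro 7: S0 reads c0=5 → after 1×micro: -2; S1 reads c0=5 → after 1×micro: 2 ⇒ (c0=-2, c1=2)
[Jacobi] macro 8: S0 reads c0=-2 → after 1×micro: 2; S1 reads c0=-2 → after 1×micro: -1 ⇒ (c0=2, c1=-1)
[Jacobi] macro 9: S0 reads c0=2 → after 1×micro: 5; S1 reads c0=2 → after 1×micro: 2 ⇒ (c0=5, c1=2)
[Jacobi] macro 10: S0 reads c0=5 → after 1×micro: -2; S1 reads c0=5 → after 1×micro: 2 ⇒ (c0=-2, c1=2)
[Gauss-Seidel] macro 1: S0 reads c0=0 → after 1×micro: -2; S1 reads c0=-2 → after 1×micro: -1 ⇒ (c0=-2, c1=-1)
[Gauss-Seidel] macro 2: S0 reads c0=-2 → after 1×micro: 2; S1 reads c0=2 → after 1×micro: 2 ⇒ (c0=2, c1=2)
[Gauss-Seidel] macro 3: S0 reads c0=2 → after 1×micro: 5; S1 reads c0=5 → after 1×micro: 2 ⇒ (c0=5, c1=2)
[Gauss-Seidel] macro 4: S0 reads c0=5 → after 1×micro: -2; S1 reads c0=-2 → after 1×micro: -1 ⇒ (c0=-2, c1=-1)
[Gauss-Seidel] macro 5: S0 reads c0=-2 → after 1×micro: 2; S1 reads c0=2 → after 1×micro: 2 ⇒ (c0=2, c1=2)
[Gauss-Seidel] macro 6: S0 reads c0=2 → after 1×micro: 5; S1 reads c0=5 → after 1×micro: 2 ⇒ (c0=5, c1=2)
[Gauss-Seidel] macro 7: S0 reads c0=5 → after 1×micro: -2; S1 reads c0=-2 → after 1×micro: -1 ⇒ (c0=-2, c1=-1)
[Gauss-Seidel] macro 8: S0 reads c0=-2 → after 1×micro: 2; S1 reads c0=2 → after 1×micro: 2 ⇒ (c0=2, c1=2)
[Gauss-Seidel] macro 9: S0 reads c0=2 → after 1×micro: 5; S1 reads c0=5 → after 1×micro: 2 ⇒ (c0=5, c1=2)
[Gauss-Seidel] macro 10: S0 reads c0=5 → after 1×micro: -2; S1 reads c0=-2 → after 1×micro: -1 ⇒ (c0=-2, c1=-1)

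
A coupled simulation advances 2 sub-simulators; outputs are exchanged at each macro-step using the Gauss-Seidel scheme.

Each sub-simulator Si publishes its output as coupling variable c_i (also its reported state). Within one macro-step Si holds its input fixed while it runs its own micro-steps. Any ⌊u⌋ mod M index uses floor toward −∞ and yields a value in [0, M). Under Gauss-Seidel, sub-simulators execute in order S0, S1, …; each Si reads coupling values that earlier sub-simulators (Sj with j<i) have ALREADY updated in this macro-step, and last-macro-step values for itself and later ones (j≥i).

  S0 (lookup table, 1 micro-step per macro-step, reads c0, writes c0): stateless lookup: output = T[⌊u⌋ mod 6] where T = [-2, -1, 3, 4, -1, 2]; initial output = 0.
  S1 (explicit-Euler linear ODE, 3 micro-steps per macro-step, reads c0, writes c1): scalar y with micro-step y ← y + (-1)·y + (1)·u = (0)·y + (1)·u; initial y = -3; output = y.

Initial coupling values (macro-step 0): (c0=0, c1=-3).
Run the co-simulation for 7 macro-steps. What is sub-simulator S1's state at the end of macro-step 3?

S1 state at macro-step 3 = 2

macro 1: S0 reads c0=0 → after 1×micro: -2; S1 reads c0=-2 → after 3×micro: -2 ⇒ (c0=-2, c1=-2)
macro 2: S0 reads c0=-2 → after 1×micro: -1; S1 reads c0=-1 → after 3×micro: -1 ⇒ (c0=-1, c1=-1)
macro 3: S0 reads c0=-1 → after 1×micro: 2; S1 reads c0=2 → after 3×micro: 2 ⇒ (c0=2, c1=2)
macro 4: S0 reads c0=2 → after 1×micro: 3; S1 reads c0=3 → after 3×micro: 3 ⇒ (c0=3, c1=3)
macro 5: S0 reads c0=3 → after 1×micro: 4; S1 reads c0=4 → after 3×micro: 4 ⇒ (c0=4, c1=4)
macro 6: S0 reads c0=4 → after 1×micro: -1; S1 reads c0=-1 → after 3×micro: -1 ⇒ (c0=-1, c1=-1)
macro 7: S0 reads c0=-1 → after 1×micro: 2; S1 reads c0=2 → after 3×micro: 2 ⇒ (c0=2, c1=2)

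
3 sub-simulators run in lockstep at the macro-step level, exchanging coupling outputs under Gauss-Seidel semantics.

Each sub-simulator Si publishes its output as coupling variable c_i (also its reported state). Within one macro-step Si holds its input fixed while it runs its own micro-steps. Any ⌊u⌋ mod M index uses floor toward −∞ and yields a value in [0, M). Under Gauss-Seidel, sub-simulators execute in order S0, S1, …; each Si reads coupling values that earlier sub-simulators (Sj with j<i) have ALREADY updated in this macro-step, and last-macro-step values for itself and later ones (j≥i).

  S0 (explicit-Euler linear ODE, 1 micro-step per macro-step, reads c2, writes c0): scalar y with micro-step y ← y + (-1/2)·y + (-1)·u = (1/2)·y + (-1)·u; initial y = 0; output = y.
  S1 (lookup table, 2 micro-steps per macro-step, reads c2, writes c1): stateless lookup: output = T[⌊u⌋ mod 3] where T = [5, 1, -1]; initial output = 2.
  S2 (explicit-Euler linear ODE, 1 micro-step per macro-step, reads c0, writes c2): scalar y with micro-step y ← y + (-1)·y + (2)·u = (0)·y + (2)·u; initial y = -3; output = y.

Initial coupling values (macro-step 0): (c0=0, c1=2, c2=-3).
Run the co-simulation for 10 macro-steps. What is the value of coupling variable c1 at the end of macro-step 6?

macro 1: S0 reads c2=-3 → after 1×micro: 3; S1 reads c2=-3 → after 2×micro: 5; S2 reads c0=3 → after 1×micro: 6 ⇒ (c0=3, c1=5, c2=6)
macro 2: S0 reads c2=6 → after 1×micro: -9/2; S1 reads c2=6 → after 2×micro: 5; S2 reads c0=-9/2 → after 1×micro: -9 ⇒ (c0=-9/2, c1=5, c2=-9)
macro 3: S0 reads c2=-9 → after 1×micro: 27/4; S1 reads c2=-9 → after 2×micro: 5; S2 reads c0=27/4 → after 1×micro: 27/2 ⇒ (c0=27/4, c1=5, c2=27/2)
macro 4: S0 reads c2=27/2 → after 1×micro: -81/8; S1 reads c2=27/2 → after 2×micro: 1; S2 reads c0=-81/8 → after 1×micro: -81/4 ⇒ (c0=-81/8, c1=1, c2=-81/4)
macro 5: S0 reads c2=-81/4 → after 1×micro: 243/16; S1 reads c2=-81/4 → after 2×micro: 5; S2 reads c0=243/16 → after 1×micro: 243/8 ⇒ (c0=243/16, c1=5, c2=243/8)
macro 6: S0 reads c2=243/8 → after 1×micro: -729/32; S1 reads c2=243/8 → after 2×micro: 5; S2 reads c0=-729/32 → after 1×micro: -729/16 ⇒ (c0=-729/32, c1=5, c2=-729/16)
macro 7: S0 reads c2=-729/16 → after 1×micro: 2187/64; S1 reads c2=-729/16 → after 2×micro: -1; S2 reads c0=2187/64 → after 1×micro: 2187/32 ⇒ (c0=2187/64, c1=-1, c2=2187/32)
macro 8: S0 reads c2=2187/32 → after 1×micro: -6561/128; S1 reads c2=2187/32 → after 2×micro: -1; S2 reads c0=-6561/128 → after 1×micro: -6561/64 ⇒ (c0=-6561/128, c1=-1, c2=-6561/64)
macro 9: S0 reads c2=-6561/64 → after 1×micro: 19683/256; S1 reads c2=-6561/64 → after 2×micro: -1; S2 reads c0=19683/256 → after 1×micro: 19683/128 ⇒ (c0=19683/256, c1=-1, c2=19683/128)
macro 10: S0 reads c2=19683/128 → after 1×micro: -59049/512; S1 reads c2=19683/128 → after 2×micro: 5; S2 reads c0=-59049/512 → after 1×micro: -59049/256 ⇒ (c0=-59049/512, c1=5, c2=-59049/256)

c1 at macro-step 6 = 5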